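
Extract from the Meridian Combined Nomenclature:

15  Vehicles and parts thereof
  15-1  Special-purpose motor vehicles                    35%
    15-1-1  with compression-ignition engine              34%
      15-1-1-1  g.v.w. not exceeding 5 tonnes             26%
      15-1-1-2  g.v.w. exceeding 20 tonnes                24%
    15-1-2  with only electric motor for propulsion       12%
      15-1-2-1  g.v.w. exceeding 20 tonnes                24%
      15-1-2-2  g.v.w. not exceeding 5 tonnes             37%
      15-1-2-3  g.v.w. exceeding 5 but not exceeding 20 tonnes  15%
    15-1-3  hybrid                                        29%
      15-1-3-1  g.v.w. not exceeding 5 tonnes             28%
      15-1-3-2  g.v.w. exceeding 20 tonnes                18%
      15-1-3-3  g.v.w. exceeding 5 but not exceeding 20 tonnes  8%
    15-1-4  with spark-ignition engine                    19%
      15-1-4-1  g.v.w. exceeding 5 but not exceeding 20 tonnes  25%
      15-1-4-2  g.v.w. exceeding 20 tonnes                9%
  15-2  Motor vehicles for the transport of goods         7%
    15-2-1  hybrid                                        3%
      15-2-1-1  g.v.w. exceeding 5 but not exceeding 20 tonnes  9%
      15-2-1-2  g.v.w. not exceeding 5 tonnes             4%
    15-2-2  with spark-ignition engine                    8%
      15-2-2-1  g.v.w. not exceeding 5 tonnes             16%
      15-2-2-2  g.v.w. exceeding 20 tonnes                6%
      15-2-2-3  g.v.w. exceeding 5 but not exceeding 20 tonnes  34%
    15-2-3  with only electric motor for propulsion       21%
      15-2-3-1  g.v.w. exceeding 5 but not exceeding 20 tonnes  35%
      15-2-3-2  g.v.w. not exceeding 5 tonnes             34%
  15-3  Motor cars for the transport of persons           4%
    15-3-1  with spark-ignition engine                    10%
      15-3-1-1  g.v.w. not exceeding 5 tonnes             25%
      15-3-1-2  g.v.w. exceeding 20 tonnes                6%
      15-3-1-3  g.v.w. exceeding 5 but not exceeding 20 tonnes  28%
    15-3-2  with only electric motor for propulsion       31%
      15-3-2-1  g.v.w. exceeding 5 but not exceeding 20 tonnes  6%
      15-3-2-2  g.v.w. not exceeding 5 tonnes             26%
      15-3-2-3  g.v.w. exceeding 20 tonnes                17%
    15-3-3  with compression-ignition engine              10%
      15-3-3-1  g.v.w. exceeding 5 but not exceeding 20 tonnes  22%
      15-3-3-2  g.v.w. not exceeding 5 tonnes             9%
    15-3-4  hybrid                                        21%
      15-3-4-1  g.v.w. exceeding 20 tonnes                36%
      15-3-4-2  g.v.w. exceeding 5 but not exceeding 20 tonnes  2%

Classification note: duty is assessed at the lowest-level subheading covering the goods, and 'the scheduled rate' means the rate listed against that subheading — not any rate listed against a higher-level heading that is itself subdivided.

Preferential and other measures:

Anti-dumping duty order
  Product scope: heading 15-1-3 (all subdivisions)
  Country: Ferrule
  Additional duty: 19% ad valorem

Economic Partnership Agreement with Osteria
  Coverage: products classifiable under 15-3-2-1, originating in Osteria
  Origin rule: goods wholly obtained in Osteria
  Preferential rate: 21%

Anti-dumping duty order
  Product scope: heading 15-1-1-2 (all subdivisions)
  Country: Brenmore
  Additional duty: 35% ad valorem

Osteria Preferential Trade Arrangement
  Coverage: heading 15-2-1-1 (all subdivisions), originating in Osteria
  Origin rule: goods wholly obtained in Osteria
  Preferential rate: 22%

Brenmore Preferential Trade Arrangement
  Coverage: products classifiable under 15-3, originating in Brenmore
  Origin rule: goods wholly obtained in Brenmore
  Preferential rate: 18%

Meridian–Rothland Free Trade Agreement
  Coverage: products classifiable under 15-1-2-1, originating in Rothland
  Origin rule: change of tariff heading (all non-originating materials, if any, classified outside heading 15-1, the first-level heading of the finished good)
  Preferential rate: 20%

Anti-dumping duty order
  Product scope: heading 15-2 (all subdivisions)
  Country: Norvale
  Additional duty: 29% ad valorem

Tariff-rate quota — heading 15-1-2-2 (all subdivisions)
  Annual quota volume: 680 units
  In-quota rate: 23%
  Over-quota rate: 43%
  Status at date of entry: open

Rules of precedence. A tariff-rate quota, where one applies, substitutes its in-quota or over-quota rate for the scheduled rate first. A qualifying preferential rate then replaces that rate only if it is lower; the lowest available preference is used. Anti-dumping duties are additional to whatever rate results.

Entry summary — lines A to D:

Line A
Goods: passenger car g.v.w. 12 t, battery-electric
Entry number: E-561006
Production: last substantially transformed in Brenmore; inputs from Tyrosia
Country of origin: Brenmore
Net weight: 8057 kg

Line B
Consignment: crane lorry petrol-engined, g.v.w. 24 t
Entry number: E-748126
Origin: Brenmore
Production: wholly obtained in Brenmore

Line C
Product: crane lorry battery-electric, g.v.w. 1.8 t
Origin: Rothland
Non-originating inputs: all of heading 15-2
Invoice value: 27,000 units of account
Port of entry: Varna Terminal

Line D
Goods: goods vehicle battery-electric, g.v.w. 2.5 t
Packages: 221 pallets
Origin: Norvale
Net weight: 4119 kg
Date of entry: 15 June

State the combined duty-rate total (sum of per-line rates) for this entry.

101%

Line A: passenger car → 15-3; battery-electric → 15-3-2; g.v.w. 12 t → 15-3-2-1. Scheduled 6%. Brenmore agreement on 15-3: not wholly obtained. → 6%.
Line B: crane lorry → 15-1; petrol-engined → 15-1-4; g.v.w. 24 t → 15-1-4-2. Scheduled 9%. Brenmore agreement on 15-3: 15-1-4-2 not covered. → 9%.
Line C: crane lorry → 15-1; battery-electric → 15-1-2; g.v.w. 1.8 t → 15-1-2-2. Scheduled 37%. quota on 15-1-2-2 open → in-quota 23%; Rothland agreement on 15-1-2-1: 15-1-2-2 not covered. → 23%.
Line D: goods vehicle → 15-2; battery-electric → 15-2-3; g.v.w. 2.5 t → 15-2-3-2. Scheduled 34%. anti-dumping (Norvale, 15-2): +29%; total 34% + 29% = 63%. → 63%.
Sum: 6% + 9% + 23% + 63% = 101%.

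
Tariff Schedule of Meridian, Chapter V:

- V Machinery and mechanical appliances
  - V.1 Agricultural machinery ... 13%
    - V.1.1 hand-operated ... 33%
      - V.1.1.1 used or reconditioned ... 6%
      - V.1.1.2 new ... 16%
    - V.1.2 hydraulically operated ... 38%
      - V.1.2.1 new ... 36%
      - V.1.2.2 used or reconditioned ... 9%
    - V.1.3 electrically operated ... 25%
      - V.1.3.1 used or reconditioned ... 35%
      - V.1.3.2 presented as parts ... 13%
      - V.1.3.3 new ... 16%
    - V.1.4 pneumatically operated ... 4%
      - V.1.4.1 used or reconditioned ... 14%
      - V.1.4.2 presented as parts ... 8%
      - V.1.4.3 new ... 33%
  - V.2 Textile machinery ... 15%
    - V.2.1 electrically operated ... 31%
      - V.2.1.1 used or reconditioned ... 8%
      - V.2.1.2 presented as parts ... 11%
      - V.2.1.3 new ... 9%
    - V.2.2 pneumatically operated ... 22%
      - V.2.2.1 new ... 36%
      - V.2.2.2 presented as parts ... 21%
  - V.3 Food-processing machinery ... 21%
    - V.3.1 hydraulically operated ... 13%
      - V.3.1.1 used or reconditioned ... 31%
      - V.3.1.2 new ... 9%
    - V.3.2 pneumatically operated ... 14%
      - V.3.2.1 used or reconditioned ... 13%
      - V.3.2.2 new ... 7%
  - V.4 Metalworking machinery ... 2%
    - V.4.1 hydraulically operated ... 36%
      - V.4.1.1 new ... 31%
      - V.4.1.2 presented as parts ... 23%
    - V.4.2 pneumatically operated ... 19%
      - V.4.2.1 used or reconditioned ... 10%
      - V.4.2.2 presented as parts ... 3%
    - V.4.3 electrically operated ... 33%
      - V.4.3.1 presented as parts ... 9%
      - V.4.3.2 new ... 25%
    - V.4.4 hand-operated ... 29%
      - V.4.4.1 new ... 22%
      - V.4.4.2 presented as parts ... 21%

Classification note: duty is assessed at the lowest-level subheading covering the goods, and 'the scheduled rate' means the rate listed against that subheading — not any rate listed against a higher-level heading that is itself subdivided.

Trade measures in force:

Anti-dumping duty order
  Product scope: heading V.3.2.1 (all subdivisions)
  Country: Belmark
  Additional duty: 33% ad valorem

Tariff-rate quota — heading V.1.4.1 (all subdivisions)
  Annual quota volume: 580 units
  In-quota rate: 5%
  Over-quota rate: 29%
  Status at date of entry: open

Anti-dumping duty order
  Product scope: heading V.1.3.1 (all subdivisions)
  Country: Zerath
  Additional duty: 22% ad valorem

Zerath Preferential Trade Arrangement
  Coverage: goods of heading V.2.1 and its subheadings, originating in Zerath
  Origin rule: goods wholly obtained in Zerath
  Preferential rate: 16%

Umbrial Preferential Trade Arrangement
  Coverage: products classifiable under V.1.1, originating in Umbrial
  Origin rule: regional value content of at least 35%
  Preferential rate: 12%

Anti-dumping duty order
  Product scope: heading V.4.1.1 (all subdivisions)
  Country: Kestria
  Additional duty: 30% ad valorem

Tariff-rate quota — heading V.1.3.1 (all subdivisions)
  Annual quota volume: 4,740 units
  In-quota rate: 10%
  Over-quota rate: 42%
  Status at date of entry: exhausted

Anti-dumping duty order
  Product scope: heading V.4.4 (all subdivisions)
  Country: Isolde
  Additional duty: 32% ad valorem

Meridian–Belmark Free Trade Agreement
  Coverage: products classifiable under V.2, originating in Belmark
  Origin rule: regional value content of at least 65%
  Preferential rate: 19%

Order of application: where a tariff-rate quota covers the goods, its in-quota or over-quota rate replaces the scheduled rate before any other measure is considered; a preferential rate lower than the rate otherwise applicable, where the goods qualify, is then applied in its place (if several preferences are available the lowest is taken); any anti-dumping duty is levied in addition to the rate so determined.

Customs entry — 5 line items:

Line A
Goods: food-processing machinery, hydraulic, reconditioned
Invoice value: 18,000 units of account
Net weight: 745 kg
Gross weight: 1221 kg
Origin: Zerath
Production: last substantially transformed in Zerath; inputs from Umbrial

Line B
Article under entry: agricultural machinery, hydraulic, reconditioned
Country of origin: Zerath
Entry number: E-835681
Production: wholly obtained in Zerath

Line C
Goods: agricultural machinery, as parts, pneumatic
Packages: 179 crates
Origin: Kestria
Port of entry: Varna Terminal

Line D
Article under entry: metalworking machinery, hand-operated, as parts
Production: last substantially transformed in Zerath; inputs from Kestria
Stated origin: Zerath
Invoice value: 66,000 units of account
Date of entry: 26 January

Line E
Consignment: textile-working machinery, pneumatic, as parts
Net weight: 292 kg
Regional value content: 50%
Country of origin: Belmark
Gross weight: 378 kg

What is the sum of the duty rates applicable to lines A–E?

Line A: food-processing → V.3; hydraulic → V.3.1; reconditioned → V.3.1.1. Scheduled 31%. Zerath agreement on V.2.1: V.3.1.1 not covered. → 31%.
Line B: agricultural → V.1; hydraulic → V.1.2; reconditioned → V.1.2.2. Scheduled 9%. Zerath agreement on V.2.1: V.1.2.2 not covered. → 9%.
Line C: agricultural → V.1; pneumatic → V.1.4; as parts → V.1.4.2. Scheduled 8%. No special measure applies. → 8%.
Line D: metalworking → V.4; hand-operated → V.4.4; as parts → V.4.4.2. Scheduled 21%. Zerath agreement on V.2.1: V.4.4.2 not covered. → 21%.
Line E: textile-working → V.2; pneumatic → V.2.2; as parts → V.2.2.2. Scheduled 21%. Belmark agreement on V.2: RVC < 65%. → 21%.
Sum: 31% + 9% + 8% + 21% + 21% = 90%.

90%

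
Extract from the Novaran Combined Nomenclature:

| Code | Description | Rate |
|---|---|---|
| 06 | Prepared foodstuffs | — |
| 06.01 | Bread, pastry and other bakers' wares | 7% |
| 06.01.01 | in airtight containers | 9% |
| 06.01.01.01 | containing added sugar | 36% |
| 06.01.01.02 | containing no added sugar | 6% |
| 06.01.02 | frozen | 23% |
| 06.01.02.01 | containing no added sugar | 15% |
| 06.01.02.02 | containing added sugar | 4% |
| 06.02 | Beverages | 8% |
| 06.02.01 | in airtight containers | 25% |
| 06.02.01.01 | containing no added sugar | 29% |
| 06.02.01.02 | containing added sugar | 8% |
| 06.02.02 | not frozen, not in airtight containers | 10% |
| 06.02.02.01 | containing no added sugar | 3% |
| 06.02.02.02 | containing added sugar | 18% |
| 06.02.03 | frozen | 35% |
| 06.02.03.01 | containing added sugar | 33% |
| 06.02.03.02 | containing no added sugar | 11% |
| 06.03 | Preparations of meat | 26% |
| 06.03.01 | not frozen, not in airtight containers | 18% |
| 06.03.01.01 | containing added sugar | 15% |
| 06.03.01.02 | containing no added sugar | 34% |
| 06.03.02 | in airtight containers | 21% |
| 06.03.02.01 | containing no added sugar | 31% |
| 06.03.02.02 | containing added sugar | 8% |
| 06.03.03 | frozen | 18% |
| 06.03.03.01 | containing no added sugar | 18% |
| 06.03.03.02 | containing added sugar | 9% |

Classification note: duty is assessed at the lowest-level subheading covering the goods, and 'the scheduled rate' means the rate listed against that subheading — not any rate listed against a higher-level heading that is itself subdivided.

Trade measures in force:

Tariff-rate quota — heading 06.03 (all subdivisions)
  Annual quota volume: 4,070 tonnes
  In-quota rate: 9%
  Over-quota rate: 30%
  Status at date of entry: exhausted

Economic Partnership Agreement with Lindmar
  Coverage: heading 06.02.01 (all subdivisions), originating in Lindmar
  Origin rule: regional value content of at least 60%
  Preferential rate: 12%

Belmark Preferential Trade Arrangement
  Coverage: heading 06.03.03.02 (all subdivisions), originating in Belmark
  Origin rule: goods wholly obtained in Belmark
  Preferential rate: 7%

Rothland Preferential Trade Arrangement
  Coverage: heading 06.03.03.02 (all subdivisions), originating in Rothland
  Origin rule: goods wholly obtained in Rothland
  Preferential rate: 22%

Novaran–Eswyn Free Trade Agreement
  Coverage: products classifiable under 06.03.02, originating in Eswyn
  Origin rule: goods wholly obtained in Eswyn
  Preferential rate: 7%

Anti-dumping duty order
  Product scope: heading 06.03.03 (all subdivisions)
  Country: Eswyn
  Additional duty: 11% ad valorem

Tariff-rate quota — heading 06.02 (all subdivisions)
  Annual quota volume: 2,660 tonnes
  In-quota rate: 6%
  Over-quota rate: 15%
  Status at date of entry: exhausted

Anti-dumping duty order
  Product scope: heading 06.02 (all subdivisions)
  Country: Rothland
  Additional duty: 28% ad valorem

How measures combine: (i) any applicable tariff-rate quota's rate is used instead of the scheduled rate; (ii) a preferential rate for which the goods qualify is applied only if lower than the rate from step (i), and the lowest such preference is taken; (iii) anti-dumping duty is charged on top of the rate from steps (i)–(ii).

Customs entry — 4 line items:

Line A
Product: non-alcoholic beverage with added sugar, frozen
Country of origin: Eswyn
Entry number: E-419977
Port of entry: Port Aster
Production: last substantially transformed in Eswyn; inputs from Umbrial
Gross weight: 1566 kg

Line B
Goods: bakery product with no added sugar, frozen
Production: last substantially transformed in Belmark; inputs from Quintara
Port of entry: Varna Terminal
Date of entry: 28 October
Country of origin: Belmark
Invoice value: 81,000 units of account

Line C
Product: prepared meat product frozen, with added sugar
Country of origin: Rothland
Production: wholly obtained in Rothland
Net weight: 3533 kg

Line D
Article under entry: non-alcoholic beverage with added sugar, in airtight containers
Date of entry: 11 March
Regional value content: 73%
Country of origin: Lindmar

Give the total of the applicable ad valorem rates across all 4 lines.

64%

Line A: non-alcoholic beverage → 06.02; frozen → 06.02.03; with added sugar → 06.02.03.01. Scheduled 33%. quota on 06.02 exhausted → over-quota 15%; Eswyn agreement on 06.03.02: 06.02.03.01 not covered. → 15%.
Line B: bakery product → 06.01; frozen → 06.01.02; with no added sugar → 06.01.02.01. Scheduled 15%. Belmark agreement on 06.03.03.02: 06.01.02.01 not covered. → 15%.
Line C: prepared meat product → 06.03; frozen → 06.03.03; with added sugar → 06.03.03.02. Scheduled 9%. quota on 06.03 exhausted → over-quota 30%; Rothland agreement on 06.03.03.02: wholly obtained → 22% available; preferential 22%. → 22%.
Line D: non-alcoholic beverage → 06.02; in airtight containers → 06.02.01; with added sugar → 06.02.01.02. Scheduled 8%. quota on 06.02 exhausted → over-quota 15%; Lindmar agreement on 06.02.01: RVC ≥ 60% → 12% available; preferential 12%. → 12%.
Sum: 15% + 15% + 22% + 12% = 64%.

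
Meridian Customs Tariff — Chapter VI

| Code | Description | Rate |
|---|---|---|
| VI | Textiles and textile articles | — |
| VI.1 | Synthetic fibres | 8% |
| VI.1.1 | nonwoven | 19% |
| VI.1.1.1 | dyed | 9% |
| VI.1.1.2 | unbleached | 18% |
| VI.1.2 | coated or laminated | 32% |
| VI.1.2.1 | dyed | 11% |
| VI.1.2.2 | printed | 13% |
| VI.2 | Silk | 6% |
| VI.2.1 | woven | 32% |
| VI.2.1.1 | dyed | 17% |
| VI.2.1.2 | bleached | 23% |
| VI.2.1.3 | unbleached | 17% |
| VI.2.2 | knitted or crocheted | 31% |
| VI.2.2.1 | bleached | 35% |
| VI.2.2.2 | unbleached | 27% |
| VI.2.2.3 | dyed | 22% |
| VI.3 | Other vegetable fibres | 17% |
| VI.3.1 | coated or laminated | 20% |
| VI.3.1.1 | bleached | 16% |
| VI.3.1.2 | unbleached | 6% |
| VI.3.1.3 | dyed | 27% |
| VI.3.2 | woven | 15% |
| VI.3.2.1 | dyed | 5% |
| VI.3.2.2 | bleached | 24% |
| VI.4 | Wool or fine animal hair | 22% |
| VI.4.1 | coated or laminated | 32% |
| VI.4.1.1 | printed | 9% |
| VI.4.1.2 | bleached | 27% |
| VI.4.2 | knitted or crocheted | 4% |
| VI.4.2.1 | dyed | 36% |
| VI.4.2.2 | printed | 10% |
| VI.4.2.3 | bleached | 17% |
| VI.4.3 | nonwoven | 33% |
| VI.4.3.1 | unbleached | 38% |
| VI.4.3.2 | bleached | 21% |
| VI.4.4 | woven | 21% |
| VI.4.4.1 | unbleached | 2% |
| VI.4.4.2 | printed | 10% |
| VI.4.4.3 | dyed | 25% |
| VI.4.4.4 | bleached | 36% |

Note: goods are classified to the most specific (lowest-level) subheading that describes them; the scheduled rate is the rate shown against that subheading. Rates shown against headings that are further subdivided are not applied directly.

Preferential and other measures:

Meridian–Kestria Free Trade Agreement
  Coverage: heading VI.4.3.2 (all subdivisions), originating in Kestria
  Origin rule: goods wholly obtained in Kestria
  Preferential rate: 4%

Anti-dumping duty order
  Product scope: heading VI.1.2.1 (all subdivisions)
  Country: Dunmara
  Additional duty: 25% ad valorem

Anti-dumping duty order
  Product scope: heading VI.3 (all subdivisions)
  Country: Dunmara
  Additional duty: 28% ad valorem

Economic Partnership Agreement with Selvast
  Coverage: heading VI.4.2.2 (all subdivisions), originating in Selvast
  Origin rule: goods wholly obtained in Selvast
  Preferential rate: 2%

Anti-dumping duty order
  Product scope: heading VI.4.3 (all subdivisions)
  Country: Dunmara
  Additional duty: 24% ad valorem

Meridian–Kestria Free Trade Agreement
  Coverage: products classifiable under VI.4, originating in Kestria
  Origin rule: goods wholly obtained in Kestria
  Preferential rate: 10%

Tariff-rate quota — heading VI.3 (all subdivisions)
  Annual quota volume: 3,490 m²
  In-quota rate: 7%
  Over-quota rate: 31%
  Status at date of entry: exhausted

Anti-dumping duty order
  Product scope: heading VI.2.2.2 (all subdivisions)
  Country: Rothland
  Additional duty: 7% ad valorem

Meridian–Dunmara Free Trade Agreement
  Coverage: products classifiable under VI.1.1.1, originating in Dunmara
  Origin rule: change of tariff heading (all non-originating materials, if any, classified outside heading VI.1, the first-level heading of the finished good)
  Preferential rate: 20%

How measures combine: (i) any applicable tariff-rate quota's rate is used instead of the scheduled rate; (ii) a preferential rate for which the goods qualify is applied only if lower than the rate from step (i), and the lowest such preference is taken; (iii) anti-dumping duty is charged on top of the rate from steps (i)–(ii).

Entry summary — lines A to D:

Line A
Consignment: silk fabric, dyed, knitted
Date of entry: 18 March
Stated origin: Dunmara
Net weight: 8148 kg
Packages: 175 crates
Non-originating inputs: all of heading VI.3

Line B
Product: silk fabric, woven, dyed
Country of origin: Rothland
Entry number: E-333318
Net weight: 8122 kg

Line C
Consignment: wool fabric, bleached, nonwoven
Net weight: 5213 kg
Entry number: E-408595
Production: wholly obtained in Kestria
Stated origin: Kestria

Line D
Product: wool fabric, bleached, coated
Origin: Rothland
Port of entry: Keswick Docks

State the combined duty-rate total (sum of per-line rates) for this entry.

70%

Line A: silk → VI.2; knitted → VI.2.2; dyed → VI.2.2.3. Scheduled 22%. Dunmara agreement on VI.1.1.1: VI.2.2.3 not covered. → 22%.
Line B: silk → VI.2; woven → VI.2.1; dyed → VI.2.1.1. Scheduled 17%. No special measure applies. → 17%.
Line C: wool → VI.4; nonwoven → VI.4.3; bleached → VI.4.3.2. Scheduled 21%. Kestria agreement on VI.4.3.2: wholly obtained → 4% available; Kestria agreement on VI.4: wholly obtained → 10% available; preferential 4%. → 4%.
Line D: wool → VI.4; coated → VI.4.1; bleached → VI.4.1.2. Scheduled 27%. No special measure applies. → 27%.
Sum: 22% + 17% + 4% + 27% = 70%.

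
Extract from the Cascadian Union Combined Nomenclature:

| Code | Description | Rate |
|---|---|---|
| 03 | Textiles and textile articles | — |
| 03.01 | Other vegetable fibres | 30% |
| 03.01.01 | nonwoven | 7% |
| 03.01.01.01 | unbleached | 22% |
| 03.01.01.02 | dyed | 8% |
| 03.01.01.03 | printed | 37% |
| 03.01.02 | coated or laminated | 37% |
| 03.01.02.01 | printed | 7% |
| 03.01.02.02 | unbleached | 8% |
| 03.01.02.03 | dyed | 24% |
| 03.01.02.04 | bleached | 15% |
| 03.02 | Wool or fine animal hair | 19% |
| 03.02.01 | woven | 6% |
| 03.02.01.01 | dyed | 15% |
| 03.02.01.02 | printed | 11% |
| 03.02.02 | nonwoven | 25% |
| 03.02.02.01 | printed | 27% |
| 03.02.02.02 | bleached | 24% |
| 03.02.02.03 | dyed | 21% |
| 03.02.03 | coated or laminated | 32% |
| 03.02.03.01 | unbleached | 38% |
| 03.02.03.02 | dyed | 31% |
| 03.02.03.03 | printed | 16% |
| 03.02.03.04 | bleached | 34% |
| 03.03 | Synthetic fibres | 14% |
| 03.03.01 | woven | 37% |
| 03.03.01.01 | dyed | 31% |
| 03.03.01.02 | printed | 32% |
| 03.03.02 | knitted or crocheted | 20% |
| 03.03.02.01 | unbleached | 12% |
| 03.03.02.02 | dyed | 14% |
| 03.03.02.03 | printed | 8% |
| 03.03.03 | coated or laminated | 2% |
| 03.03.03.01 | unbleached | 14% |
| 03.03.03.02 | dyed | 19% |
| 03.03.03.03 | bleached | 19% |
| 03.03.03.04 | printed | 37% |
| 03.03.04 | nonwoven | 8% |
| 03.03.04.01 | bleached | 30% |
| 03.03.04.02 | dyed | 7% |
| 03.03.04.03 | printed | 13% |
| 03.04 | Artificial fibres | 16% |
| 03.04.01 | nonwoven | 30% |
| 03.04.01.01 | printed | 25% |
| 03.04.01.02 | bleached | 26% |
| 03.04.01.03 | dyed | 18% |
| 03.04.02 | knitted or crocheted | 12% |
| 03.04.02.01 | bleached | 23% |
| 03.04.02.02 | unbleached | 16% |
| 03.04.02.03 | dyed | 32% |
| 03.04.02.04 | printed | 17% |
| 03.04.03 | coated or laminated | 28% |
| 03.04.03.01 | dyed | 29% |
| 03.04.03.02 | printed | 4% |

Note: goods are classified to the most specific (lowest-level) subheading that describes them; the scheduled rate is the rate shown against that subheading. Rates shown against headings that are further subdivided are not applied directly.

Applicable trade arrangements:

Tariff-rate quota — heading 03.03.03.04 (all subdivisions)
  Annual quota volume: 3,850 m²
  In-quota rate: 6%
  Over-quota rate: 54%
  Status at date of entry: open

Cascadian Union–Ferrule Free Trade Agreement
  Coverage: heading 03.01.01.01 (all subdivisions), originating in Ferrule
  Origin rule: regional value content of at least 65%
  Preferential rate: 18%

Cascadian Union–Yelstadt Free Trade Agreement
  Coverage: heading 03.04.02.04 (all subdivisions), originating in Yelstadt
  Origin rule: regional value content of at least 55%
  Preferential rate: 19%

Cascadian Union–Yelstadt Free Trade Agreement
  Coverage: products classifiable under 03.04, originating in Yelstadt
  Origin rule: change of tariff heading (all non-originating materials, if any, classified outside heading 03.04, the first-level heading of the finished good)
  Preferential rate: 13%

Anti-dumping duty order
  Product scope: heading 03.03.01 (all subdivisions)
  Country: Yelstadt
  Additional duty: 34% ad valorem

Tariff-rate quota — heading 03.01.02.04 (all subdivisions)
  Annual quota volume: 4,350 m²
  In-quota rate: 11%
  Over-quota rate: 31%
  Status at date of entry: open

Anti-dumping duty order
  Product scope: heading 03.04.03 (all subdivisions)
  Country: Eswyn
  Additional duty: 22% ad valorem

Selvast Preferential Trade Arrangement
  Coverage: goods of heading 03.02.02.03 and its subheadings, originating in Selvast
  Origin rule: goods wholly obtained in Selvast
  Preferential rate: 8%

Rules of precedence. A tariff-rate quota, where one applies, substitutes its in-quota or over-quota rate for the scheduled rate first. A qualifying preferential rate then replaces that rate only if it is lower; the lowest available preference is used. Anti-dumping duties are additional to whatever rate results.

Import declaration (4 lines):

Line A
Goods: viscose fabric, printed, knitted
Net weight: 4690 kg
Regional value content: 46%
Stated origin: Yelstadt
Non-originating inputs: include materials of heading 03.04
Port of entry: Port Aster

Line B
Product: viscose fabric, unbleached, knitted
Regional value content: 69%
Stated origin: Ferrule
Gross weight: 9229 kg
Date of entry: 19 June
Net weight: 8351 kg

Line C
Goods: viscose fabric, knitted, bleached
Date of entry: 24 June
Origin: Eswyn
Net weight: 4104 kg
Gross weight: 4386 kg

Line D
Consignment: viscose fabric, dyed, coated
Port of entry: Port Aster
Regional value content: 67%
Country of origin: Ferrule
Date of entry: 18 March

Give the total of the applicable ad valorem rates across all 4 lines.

Line A: viscose → 03.04; knitted → 03.04.02; printed → 03.04.02.04. Scheduled 17%. Yelstadt agreement on 03.04.02.04: RVC < 55%; Yelstadt agreement on 03.04: CTH not met. → 17%.
Line B: viscose → 03.04; knitted → 03.04.02; unbleached → 03.04.02.02. Scheduled 16%. Ferrule agreement on 03.01.01.01: 03.04.02.02 not covered. → 16%.
Line C: viscose → 03.04; knitted → 03.04.02; bleached → 03.04.02.01. Scheduled 23%. No special measure applies. → 23%.
Line D: viscose → 03.04; coated → 03.04.03; dyed → 03.04.03.01. Scheduled 29%. Ferrule agreement on 03.01.01.01: 03.04.03.01 not covered. → 29%.
Sum: 17% + 16% + 23% + 29% = 85%.

85%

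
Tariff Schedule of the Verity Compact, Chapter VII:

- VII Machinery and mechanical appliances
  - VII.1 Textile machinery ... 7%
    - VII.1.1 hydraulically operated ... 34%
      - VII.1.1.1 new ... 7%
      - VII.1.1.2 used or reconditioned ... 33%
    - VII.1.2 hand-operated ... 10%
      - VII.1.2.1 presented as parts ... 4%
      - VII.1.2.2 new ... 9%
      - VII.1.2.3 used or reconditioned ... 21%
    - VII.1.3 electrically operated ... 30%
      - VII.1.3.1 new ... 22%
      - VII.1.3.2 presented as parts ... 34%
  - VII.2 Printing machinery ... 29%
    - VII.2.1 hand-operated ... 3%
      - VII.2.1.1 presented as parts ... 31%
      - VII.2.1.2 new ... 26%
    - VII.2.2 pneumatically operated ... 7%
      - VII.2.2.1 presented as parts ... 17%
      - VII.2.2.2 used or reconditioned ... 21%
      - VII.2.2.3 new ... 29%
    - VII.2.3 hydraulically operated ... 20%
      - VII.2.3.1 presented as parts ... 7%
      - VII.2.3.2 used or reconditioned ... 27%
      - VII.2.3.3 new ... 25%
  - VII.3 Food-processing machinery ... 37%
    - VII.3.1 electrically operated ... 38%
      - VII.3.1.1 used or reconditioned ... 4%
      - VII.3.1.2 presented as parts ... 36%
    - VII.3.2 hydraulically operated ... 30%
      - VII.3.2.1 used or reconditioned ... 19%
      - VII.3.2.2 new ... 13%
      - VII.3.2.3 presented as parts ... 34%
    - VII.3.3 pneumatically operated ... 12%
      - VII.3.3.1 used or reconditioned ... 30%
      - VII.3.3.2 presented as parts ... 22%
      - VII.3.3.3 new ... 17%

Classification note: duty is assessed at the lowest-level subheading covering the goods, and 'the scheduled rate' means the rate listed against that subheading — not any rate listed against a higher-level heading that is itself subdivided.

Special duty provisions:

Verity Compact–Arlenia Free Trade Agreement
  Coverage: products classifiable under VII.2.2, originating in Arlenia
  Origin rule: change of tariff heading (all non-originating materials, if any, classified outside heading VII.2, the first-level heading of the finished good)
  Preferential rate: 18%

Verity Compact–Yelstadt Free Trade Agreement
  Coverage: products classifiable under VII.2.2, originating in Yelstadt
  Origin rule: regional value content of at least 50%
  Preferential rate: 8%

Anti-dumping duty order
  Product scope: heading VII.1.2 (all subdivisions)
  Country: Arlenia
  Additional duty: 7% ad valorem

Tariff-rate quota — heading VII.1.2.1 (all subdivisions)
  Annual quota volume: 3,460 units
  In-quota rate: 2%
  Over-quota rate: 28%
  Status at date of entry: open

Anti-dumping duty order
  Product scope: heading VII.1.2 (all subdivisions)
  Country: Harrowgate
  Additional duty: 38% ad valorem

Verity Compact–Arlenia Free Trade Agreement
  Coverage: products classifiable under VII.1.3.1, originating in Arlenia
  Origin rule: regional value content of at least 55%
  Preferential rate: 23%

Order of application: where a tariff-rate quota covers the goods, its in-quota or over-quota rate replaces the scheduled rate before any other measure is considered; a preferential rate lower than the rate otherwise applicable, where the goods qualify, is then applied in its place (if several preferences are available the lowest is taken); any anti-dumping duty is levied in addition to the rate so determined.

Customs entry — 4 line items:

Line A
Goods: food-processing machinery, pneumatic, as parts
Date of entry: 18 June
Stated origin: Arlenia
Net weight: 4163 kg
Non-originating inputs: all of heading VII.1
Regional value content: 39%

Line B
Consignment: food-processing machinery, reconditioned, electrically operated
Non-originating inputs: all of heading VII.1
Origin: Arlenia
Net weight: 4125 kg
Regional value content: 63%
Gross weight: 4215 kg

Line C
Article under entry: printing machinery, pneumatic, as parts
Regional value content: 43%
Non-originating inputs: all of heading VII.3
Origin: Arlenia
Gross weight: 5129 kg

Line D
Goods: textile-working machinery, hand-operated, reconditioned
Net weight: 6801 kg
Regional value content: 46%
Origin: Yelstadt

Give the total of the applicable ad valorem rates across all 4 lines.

64%

Line A: food-processing → VII.3; pneumatic → VII.3.3; as parts → VII.3.3.2. Scheduled 22%. Arlenia agreement on VII.2.2: VII.3.3.2 not covered; Arlenia agreement on VII.1.3.1: VII.3.3.2 not covered. → 22%.
Line B: food-processing → VII.3; electrically operated → VII.3.1; reconditioned → VII.3.1.1. Scheduled 4%. Arlenia agreement on VII.2.2: VII.3.1.1 not covered; Arlenia agreement on VII.1.3.1: VII.3.1.1 not covered. → 4%.
Line C: printing → VII.2; pneumatic → VII.2.2; as parts → VII.2.2.1. Scheduled 17%. Arlenia agreement on VII.2.2: CTH met → 18% available; Arlenia agreement on VII.1.3.1: VII.2.2.1 not covered; preference 18% not lower than 17% → no reduction. → 17%.
Line D: textile-working → VII.1; hand-operated → VII.1.2; reconditioned → VII.1.2.3. Scheduled 21%. Yelstadt agreement on VII.2.2: VII.1.2.3 not covered. → 21%.
Sum: 22% + 4% + 17% + 21% = 64%.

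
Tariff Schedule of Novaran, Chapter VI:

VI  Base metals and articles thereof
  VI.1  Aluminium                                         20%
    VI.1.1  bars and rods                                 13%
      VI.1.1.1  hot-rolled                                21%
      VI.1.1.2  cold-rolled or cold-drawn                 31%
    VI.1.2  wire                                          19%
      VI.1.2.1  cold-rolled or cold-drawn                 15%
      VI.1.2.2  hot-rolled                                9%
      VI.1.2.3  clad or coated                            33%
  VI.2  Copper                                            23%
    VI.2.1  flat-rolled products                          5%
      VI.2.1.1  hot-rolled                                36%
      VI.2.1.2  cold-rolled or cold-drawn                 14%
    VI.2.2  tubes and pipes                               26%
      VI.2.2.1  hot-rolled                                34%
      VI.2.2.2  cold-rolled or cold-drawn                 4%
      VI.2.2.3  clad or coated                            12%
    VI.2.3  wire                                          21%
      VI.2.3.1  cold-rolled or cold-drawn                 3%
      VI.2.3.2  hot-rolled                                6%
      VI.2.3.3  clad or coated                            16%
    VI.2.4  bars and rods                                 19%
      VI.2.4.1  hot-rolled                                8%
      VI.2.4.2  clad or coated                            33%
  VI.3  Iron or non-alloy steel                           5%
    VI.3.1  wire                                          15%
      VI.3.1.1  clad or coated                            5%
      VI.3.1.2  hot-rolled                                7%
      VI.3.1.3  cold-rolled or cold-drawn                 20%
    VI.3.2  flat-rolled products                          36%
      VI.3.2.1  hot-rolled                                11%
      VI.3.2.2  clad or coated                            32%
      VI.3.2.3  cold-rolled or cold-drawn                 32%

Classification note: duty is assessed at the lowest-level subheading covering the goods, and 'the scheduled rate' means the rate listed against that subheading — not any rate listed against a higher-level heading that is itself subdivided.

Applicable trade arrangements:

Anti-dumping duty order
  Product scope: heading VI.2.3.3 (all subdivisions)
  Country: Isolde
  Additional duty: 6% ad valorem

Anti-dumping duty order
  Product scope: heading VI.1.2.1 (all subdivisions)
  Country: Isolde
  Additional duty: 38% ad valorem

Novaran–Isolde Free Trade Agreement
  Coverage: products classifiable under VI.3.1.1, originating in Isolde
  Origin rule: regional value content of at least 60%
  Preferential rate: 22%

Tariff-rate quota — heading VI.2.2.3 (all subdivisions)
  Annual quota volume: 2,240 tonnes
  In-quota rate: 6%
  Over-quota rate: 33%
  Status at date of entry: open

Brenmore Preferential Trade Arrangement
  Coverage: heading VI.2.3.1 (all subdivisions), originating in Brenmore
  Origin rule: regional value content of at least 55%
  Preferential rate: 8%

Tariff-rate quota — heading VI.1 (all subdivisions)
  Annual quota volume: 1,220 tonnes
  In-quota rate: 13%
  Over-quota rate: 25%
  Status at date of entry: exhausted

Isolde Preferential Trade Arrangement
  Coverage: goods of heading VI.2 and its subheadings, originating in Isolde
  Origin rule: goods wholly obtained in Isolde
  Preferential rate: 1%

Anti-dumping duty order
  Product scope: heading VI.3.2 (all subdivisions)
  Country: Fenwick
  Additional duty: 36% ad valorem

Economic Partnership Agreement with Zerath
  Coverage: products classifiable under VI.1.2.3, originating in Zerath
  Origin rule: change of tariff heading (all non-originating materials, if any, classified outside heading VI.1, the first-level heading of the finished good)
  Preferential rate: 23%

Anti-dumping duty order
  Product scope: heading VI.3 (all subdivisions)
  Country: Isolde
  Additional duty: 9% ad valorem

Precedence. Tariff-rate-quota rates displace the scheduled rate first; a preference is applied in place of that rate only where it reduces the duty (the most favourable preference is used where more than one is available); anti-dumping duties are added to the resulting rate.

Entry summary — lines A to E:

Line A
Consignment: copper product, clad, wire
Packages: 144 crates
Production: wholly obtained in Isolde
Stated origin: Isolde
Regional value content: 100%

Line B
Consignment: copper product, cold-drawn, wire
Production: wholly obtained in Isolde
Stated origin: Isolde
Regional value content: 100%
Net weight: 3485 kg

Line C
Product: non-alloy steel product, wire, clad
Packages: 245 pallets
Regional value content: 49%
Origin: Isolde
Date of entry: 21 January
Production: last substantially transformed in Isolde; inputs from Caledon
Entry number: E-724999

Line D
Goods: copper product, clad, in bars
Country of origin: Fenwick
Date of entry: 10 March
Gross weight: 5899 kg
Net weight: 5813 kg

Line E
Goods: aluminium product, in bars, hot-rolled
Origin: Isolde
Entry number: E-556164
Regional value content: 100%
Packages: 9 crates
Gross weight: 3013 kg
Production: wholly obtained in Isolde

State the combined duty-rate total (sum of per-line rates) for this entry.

80%

Line A: copper → VI.2; wire → VI.2.3; clad → VI.2.3.3. Scheduled 16%. Isolde agreement on VI.3.1.1: VI.2.3.3 not covered; Isolde agreement on VI.2: wholly obtained → 1% available; preferential 1%; anti-dumping (Isolde, VI.2.3.3): +6%; total 1% + 6% = 7%. → 7%.
Line B: copper → VI.2; wire → VI.2.3; cold-drawn → VI.2.3.1. Scheduled 3%. Isolde agreement on VI.3.1.1: VI.2.3.1 not covered; Isolde agreement on VI.2: wholly obtained → 1% available; preferential 1%. → 1%.
Line C: non-alloy steel → VI.3; wire → VI.3.1; clad → VI.3.1.1. Scheduled 5%. Isolde agreement on VI.3.1.1: RVC < 60%; Isolde agreement on VI.2: VI.3.1.1 not covered; anti-dumping (Isolde, VI.3): +9%; total 5% + 9% = 14%. → 14%.
Line D: copper → VI.2; in bars → VI.2.4; clad → VI.2.4.2. Scheduled 33%. No special measure applies. → 33%.
Line E: aluminium → VI.1; in bars → VI.1.1; hot-rolled → VI.1.1.1. Scheduled 21%. quota on VI.1 exhausted → over-quota 25%; Isolde agreement on VI.3.1.1: VI.1.1.1 not covered; Isolde agreement on VI.2: VI.1.1.1 not covered. → 25%.
Sum: 7% + 1% + 14% + 33% + 25% = 80%.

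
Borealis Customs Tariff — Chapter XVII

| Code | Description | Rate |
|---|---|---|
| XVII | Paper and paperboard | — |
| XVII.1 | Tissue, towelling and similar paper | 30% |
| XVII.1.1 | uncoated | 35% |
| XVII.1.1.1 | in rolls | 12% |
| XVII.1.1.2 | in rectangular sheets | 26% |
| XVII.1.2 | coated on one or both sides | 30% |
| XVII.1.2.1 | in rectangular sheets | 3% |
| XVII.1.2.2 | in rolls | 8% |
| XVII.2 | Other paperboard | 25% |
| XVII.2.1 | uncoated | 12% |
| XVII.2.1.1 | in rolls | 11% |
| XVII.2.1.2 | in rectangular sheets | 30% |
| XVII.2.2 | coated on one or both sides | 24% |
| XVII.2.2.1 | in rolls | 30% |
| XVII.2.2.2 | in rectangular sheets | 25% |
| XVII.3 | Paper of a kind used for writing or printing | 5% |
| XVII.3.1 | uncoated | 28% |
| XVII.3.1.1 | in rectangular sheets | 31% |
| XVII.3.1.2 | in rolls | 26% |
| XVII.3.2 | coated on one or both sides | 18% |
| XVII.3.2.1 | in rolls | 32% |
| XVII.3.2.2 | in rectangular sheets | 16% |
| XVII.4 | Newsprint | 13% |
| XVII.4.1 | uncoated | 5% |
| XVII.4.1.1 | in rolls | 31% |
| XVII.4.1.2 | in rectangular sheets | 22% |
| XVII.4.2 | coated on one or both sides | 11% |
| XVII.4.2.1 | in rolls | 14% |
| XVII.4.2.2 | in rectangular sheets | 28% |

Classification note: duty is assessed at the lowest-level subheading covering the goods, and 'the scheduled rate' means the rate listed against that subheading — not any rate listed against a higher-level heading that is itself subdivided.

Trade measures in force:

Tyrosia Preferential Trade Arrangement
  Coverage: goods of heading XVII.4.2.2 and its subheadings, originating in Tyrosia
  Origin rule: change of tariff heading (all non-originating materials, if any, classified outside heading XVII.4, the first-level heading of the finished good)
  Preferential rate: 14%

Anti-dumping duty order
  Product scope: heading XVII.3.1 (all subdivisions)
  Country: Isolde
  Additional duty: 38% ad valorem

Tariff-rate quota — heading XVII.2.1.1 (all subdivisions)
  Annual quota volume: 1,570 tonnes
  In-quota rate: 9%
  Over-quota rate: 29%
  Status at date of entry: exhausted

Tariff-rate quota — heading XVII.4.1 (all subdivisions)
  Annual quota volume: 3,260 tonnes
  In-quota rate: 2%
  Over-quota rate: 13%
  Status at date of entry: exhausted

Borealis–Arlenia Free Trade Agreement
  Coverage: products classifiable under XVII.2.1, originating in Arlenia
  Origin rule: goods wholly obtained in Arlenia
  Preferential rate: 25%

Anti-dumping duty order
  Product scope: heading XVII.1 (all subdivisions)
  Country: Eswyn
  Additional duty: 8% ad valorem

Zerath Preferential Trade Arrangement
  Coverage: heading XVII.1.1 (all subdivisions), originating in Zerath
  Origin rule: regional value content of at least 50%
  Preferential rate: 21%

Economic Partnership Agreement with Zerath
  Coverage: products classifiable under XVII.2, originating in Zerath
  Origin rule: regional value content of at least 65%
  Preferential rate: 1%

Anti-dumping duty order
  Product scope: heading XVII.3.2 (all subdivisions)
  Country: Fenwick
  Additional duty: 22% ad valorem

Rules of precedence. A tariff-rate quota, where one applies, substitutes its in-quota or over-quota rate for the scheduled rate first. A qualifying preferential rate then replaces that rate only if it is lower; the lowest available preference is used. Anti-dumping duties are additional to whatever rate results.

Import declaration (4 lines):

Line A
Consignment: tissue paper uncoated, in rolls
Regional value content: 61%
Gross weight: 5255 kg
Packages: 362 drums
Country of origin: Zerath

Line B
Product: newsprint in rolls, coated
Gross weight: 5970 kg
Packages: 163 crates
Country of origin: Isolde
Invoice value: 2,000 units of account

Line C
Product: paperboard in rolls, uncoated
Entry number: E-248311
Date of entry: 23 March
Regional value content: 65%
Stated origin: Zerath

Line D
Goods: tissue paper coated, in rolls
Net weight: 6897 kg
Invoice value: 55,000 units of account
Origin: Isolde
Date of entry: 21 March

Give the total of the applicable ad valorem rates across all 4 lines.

Line A: tissue paper → XVII.1; uncoated → XVII.1.1; in rolls → XVII.1.1.1. Scheduled 12%. Zerath agreement on XVII.1.1: RVC ≥ 50% → 21% available; Zerath agreement on XVII.2: XVII.1.1.1 not covered; preference 21% not lower than 12% → no reduction. → 12%.
Line B: newsprint → XVII.4; coated → XVII.4.2; in rolls → XVII.4.2.1. Scheduled 14%. No special measure applies. → 14%.
Line C: paperboard → XVII.2; uncoated → XVII.2.1; in rolls → XVII.2.1.1. Scheduled 11%. quota on XVII.2.1.1 exhausted → over-quota 29%; Zerath agreement on XVII.1.1: XVII.2.1.1 not covered; Zerath agreement on XVII.2: RVC ≥ 65% → 1% available; preferential 1%. → 1%.
Line D: tissue paper → XVII.1; coated → XVII.1.2; in rolls → XVII.1.2.2. Scheduled 8%. No special measure applies. → 8%.
Sum: 12% + 14% + 1% + 8% = 35%.

35%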